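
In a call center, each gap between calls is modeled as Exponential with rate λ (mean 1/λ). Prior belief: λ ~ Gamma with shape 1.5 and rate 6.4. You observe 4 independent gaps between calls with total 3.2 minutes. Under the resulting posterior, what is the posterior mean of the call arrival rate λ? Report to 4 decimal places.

0.5729

With a Gamma(shape α, rate β) prior on the exponential rate λ, the posterior after n observations with total T = Σxᵢ is Gamma(α+n, β+T).
Posterior: Gamma(1.5+4, 6.4+3.2) = Gamma(5.5, 9.6).
Posterior mean of λ = α/β = 5.5/9.6 = 0.5729.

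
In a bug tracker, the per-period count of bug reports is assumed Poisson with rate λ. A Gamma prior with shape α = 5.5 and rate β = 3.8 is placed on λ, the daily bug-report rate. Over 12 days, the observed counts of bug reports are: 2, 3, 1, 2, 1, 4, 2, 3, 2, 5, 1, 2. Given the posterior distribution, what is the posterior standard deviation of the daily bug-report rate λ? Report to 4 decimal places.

0.3663

With a Gamma(shape α, rate β) prior, the Poisson likelihood is conjugate: the posterior is Gamma(α + ΣXᵢ, β + n).
Sum of counts S = 28 over n = 12 days.
Posterior: Gamma(α+S, β+n) = Gamma(5.5+28, 3.8+12) = Gamma(33.5, 15.8).
SD = √α/β = √33.5/15.8 = 0.3663.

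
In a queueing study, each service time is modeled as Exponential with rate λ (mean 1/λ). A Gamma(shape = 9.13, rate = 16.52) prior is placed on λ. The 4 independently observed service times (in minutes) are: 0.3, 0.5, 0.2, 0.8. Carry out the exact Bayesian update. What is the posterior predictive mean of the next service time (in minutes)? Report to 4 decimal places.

1.5103

With a Gamma(shape α, rate β) prior on the exponential rate λ, the posterior after n observations with total T = Σxᵢ is Gamma(α+n, β+T).
Sum of observations T = 1.8 minutes; n = 4.
Posterior: Gamma(9.13+4, 16.52+1.8) = Gamma(13.13, 18.32).
The predictive distribution for the next observation is Lomax; its mean is β/(α−1) = 18.32/12.13 = 1.5103.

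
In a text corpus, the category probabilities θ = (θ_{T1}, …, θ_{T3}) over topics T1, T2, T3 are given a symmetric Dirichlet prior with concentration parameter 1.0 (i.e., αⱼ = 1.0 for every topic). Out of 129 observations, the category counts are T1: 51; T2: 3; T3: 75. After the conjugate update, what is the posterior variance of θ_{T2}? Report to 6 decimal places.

0.000221

The Dirichlet prior is conjugate to the Multinomial likelihood: each posterior αⱼ = prior αⱼ + observed count nⱼ.
Posterior concentration: (52.0, 4.0, 76.0), total = 132.0.
Var[θ_j] = α_j(Σα−α_j)/((Σα)²(Σα+1)) = 4.0·128.0/(132.0²·133.0) = 0.000221.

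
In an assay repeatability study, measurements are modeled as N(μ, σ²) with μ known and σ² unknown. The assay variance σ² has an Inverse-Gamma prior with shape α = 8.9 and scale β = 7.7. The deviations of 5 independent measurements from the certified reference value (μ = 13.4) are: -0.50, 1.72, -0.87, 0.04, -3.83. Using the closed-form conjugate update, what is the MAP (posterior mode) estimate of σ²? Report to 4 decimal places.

1.3724

With known mean μ and an Inverse-Gamma(α, β) prior on σ², the Normal likelihood is conjugate: posterior is Inv-Gamma(α + n/2, β + Σ(xᵢ−μ)²/2).
Σ(xᵢ−μ)² = (-0.50)² + (1.72)² + (-0.87)² + (0.04)² + (-3.83)² = 18.6358.
Posterior: Inv-Gamma(8.9 + 5/2, 7.7 + 18.6358/2) = Inv-Gamma(11.40, 17.01790).
Mode = β/(α+1) = 17.01790/12.40 = 1.3724.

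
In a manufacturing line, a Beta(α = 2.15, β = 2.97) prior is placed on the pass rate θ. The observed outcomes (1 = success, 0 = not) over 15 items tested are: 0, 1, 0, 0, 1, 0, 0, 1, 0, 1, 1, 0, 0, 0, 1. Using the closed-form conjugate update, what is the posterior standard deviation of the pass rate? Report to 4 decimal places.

The Beta prior is conjugate to a Binomial/Bernoulli likelihood; the update adds successes to α and failures to β.
Posterior: Beta(α+k, β+n−k) = Beta(2.15+6, 2.97+9) = Beta(8.15, 11.97).
Var = αβ/((α+β)²(α+β+1)) = 8.15·11.97/(20.12²·21.12) = 0.01141043; SD = √0.01141043 = 0.1068.

0.1068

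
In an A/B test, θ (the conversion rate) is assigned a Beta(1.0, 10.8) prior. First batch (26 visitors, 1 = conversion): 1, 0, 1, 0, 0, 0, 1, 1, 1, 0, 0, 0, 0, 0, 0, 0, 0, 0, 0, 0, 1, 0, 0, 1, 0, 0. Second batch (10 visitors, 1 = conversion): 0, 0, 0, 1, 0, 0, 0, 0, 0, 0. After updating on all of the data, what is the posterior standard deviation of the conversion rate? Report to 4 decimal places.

0.0560

The Beta prior is conjugate to a Binomial/Bernoulli likelihood; the update adds successes to α and failures to β.
After batch 1: Beta(1.0+7, 10.8+19) = Beta(8.0, 29.8).
After batch 2: Beta(8.0+1, 29.8+9) = Beta(9.0, 38.8).
Var = αβ/((α+β)²(α+β+1)) = 9.0·38.8/(47.8²·48.8) = 0.00313183; SD = √0.00313183 = 0.0560.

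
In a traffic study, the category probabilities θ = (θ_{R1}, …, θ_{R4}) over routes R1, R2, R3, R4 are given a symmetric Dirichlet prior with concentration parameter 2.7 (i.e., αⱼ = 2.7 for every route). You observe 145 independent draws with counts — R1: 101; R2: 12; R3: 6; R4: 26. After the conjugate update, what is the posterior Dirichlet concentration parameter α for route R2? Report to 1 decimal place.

The Dirichlet prior is conjugate to the Multinomial likelihood: each posterior αⱼ = prior αⱼ + observed count nⱼ.
Posterior concentration: (103.7, 14.7, 8.7, 28.7), total = 155.8.
α_{R2} = 2.7 + 12 = 14.7.

14.7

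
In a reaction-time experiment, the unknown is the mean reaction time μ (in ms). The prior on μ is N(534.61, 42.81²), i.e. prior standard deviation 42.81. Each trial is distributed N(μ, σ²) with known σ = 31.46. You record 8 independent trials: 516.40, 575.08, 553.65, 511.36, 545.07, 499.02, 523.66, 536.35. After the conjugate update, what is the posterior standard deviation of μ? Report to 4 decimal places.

10.7654

For Normal data with known variance σ², a Normal(μ₀, σ₀²) prior on μ is conjugate. Posterior precision = 1/σ₀² + n/σ²; posterior mean is the precision-weighted average of μ₀ and x̄.
σ₀² = 42.81² = 1832.6961, σ² = 31.46² = 989.7316; σ² + n·σ₀² = 989.7316 + 8·1832.6961 = 15651.3004.
Posterior precision = 1/σ₀² + n/σ² = 1/1832.6961 + 8/989.7316 = (σ² + n·σ₀²)/(σ₀²σ²) = 15651.3004/(1832.6961·989.7316); posterior variance σₙ² = σ₀²σ²/(σ² + n·σ₀²) = 1832.6961·989.7316/15651.3004 = 115.893069.
Posterior SD = √σₙ² = √(1832.6961·989.7316/15651.3004) = 10.7654.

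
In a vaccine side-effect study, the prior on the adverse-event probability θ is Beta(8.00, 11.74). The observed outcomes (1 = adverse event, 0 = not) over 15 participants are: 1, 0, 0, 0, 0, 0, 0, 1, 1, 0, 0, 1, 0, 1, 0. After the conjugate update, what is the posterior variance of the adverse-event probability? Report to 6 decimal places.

The Beta prior is conjugate to a Binomial/Bernoulli likelihood; the update adds successes to α and failures to β.
Posterior: Beta(α+k, β+n−k) = Beta(8.00+5, 11.74+10) = Beta(13.00, 21.74).
Var = αβ/((α+β)²(α+β+1)) = 13.00·21.74/(34.74²·35.74) = 0.006552.

0.006552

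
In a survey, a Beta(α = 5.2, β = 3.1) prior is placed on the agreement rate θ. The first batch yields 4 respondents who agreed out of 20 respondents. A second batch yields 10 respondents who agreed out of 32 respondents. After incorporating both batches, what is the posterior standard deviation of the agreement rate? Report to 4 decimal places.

The Beta prior is conjugate to a Binomial/Bernoulli likelihood; the update adds successes to α and failures to β.
After batch 1: Beta(5.2+4, 3.1+16) = Beta(9.2, 19.1).
After batch 2: Beta(9.2+10, 19.1+22) = Beta(19.2, 41.1).
Var = αβ/((α+β)²(α+β+1)) = 19.2·41.1/(60.3²·61.3) = 0.00354036; SD = √0.00354036 = 0.0595.

0.0595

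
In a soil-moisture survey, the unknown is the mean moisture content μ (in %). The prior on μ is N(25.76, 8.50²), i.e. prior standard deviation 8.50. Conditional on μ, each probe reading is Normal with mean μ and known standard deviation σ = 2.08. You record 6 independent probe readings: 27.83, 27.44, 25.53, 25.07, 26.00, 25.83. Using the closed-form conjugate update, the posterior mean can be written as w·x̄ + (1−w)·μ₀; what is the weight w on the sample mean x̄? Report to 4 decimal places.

For Normal data with known variance σ², a Normal(μ₀, σ₀²) prior on μ is conjugate. Posterior precision = 1/σ₀² + n/σ²; posterior mean is the precision-weighted average of μ₀ and x̄.
σ₀² = 8.50² = 72.25, σ² = 2.08² = 4.3264. Prior precision 1/σ₀² = 1/72.25; data precision n/σ² = 6/4.3264.
w = (n/σ²)/(1/σ₀² + n/σ²) = n·σ₀²/(σ² + n·σ₀²) = 6·72.25/(4.3264 + 6·72.25) = 433.5/437.8264 = 0.9901.

0.9901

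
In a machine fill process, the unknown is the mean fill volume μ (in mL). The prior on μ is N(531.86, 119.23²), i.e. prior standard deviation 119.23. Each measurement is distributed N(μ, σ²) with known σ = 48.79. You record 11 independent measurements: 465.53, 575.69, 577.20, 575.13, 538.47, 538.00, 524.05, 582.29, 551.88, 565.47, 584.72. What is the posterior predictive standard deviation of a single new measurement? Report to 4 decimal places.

For Normal data with known variance σ², a Normal(μ₀, σ₀²) prior on μ is conjugate. Posterior precision = 1/σ₀² + n/σ²; posterior mean is the precision-weighted average of μ₀ and x̄.
σ₀² = 119.23² = 14215.7929, σ² = 48.79² = 2380.4641; σ² + n·σ₀² = 2380.4641 + 11·14215.7929 = 158754.186.
Posterior precision = 1/σ₀² + n/σ² = 1/14215.7929 + 11/2380.4641 = (σ² + n·σ₀²)/(σ₀²σ²) = 158754.186/(14215.7929·2380.4641); posterior variance σₙ² = σ₀²σ²/(σ² + n·σ₀²) = 14215.7929·2380.4641/158754.186 = 213.160897.
Predictive variance for one new observation = σₙ² + σ² = 14215.7929·2380.4641/158754.186 + 2380.4641 = σ²·(σ₀² + 158754.186)/158754.186 = 2380.4641·172969.9789/158754.186 = 2593.624997; SD = √(2380.4641·172969.9789/158754.186) = 50.9276.

50.9276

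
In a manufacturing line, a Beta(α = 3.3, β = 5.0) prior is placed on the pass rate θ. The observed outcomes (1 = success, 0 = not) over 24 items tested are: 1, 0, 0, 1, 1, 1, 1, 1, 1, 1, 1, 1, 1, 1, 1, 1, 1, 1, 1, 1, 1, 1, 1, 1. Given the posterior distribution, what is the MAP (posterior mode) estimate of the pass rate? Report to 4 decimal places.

0.8020

The Beta prior is conjugate to a Binomial/Bernoulli likelihood; the update adds successes to α and failures to β.
Posterior: Beta(α+k, β+n−k) = Beta(3.3+22, 5.0+2) = Beta(25.3, 7.0).
Mode of Beta(a,b) for a,b>1 is (a−1)/(a+b−2) = 24.3/30.3 = 0.8020.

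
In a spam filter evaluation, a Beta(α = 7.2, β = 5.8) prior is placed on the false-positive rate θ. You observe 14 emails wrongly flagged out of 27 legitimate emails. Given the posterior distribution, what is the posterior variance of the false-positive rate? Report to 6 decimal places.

The Beta prior is conjugate to a Binomial/Bernoulli likelihood; the update adds successes to α and failures to β.
Posterior: Beta(α+k, β+n−k) = Beta(7.2+14, 5.8+13) = Beta(21.2, 18.8).
Var = αβ/((α+β)²(α+β+1)) = 21.2·18.8/(40.0²·41.0) = 0.006076.

0.006076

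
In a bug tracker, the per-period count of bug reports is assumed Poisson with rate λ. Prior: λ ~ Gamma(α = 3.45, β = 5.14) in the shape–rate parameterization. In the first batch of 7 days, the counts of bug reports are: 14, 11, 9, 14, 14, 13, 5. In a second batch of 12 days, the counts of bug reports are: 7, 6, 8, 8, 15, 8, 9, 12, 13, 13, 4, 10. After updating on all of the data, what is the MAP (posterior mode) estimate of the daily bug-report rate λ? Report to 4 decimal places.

8.0965

With a Gamma(shape α, rate β) prior, the Poisson likelihood is conjugate: the posterior is Gamma(α + ΣXᵢ, β + n).
Batch 1: sum of counts S = 80 over n = 7 days.
After batch 1: Gamma(α+S, β+n) = Gamma(3.45+80, 5.14+7) = Gamma(83.45, 12.14).
Batch 2: sum of counts S = 113 over n = 12 days.
After batch 2: Gamma(α+S, β+n) = Gamma(83.45+113, 12.14+12) = Gamma(196.45, 24.14).
Mode of Gamma(α,β) for α≥1 is (α−1)/β = 195.45/24.14 = 8.0965.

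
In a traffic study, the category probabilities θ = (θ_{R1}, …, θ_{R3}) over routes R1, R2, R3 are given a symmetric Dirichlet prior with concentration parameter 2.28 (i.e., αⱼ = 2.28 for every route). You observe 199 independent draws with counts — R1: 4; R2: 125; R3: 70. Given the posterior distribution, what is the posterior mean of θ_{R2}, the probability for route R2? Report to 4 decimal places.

The Dirichlet prior is conjugate to the Multinomial likelihood: each posterior αⱼ = prior αⱼ + observed count nⱼ.
Posterior concentration: (6.28, 127.28, 72.28), total = 205.84.
E[θ_{R2}|data] = α_{R2}/Σα = 127.28/205.84 = 0.6183.

0.6183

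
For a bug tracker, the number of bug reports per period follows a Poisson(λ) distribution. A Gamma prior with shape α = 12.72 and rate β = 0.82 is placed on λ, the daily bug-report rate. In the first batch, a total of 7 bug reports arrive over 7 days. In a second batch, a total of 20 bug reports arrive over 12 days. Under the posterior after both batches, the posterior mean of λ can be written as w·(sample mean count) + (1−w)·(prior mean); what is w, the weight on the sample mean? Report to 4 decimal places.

With a Gamma(shape α, rate β) prior, the Poisson likelihood is conjugate: the posterior is Gamma(α + ΣXᵢ, β + n).
Total number of days: n = 7 + 12 = 19.
Posterior mean = (α₀+S)/(β₀+n) = [n/(β₀+n)]·(S/n) + [β₀/(β₀+n)]·(α₀/β₀), so only n and β₀ enter the weight.
Weight on data w = n/(β₀+n) = 19/(0.82+19) = 19/19.82 = 0.9586.

0.9586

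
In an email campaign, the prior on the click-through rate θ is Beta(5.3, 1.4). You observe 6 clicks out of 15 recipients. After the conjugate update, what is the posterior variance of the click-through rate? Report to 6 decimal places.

The Beta prior is conjugate to a Binomial/Bernoulli likelihood; the update adds successes to α and failures to β.
Posterior: Beta(α+k, β+n−k) = Beta(5.3+6, 1.4+9) = Beta(11.3, 10.4).
Var = αβ/((α+β)²(α+β+1)) = 11.3·10.4/(21.7²·22.7) = 0.010994.

0.010994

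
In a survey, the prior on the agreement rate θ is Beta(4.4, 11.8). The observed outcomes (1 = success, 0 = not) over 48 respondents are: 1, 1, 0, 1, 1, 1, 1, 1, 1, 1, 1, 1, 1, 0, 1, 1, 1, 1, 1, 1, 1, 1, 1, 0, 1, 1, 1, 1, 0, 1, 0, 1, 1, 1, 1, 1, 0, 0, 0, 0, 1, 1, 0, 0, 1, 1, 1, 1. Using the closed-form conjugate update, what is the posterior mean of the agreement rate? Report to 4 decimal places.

The Beta prior is conjugate to a Binomial/Bernoulli likelihood; the update adds successes to α and failures to β.
Posterior: Beta(α+k, β+n−k) = Beta(4.4+37, 11.8+11) = Beta(41.4, 22.8).
Posterior mean = α/(α+β) = 41.4/64.2 = 0.6449.

0.6449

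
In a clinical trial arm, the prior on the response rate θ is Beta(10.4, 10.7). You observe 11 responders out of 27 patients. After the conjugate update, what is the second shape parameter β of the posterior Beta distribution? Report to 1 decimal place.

The Beta prior is conjugate to a Binomial/Bernoulli likelihood; the update adds successes to α and failures to β.
Posterior: Beta(α+k, β+n−k) = Beta(10.4+11, 10.7+16) = Beta(21.4, 26.7).
Posterior β = 26.7.

26.7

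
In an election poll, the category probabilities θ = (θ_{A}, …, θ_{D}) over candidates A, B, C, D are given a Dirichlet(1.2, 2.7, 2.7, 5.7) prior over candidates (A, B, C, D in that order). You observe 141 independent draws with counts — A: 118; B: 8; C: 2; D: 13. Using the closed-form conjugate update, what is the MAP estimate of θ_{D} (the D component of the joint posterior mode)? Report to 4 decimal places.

The Dirichlet prior is conjugate to the Multinomial likelihood: each posterior αⱼ = prior αⱼ + observed count nⱼ.
Posterior concentration: (119.2, 10.7, 4.7, 18.7), total = 153.3.
Joint mode component: (α_{D}−1)/(Σα−K) = 17.7/149.3 = 0.1186.

0.1186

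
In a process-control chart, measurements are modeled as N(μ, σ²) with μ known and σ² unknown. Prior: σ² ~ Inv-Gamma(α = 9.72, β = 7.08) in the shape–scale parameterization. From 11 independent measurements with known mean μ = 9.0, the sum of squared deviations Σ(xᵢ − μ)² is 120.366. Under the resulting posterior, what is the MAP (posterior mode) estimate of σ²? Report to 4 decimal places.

With known mean μ and an Inverse-Gamma(α, β) prior on σ², the Normal likelihood is conjugate: posterior is Inv-Gamma(α + n/2, β + Σ(xᵢ−μ)²/2).
Posterior: Inv-Gamma(9.72 + 11/2, 7.08 + 120.366/2) = Inv-Gamma(15.22, 67.2630).
Mode = β/(α+1) = 67.2630/16.22 = 4.1469.

4.1469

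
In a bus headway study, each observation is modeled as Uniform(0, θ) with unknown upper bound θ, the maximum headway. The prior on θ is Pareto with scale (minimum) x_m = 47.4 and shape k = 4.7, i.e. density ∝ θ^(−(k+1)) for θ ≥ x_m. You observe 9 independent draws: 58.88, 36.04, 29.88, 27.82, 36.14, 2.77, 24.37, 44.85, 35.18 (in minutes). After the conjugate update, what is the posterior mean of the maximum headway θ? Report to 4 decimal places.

A Pareto(scale x_m, shape k) prior on the upper bound θ of Uniform(0, θ) is conjugate: posterior is Pareto(max(x_m, max xᵢ), k + n).
Sample maximum = 58.88; prior scale x_m = 47.4 → posterior scale = max = 58.88.
Posterior shape = 4.7 + 9 = 13.7.
E[θ|data] = k·x_m/(k−1) = 13.7·58.88/12.7 = 63.5162.

63.5162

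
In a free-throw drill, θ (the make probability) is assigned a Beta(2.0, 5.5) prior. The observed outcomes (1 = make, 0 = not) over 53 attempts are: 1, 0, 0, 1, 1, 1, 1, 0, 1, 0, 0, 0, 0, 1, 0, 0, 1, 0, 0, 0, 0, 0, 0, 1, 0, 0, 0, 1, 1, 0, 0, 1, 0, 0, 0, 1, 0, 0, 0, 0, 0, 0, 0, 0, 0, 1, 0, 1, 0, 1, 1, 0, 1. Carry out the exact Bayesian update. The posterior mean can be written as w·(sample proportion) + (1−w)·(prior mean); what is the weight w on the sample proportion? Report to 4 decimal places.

0.8760

The Beta prior is conjugate to a Binomial/Bernoulli likelihood; the update adds successes to α and failures to β.
Posterior mean = (α₀+k)/(α₀+β₀+n) = [n/(α₀+β₀+n)]·(k/n) + [(α₀+β₀)/(α₀+β₀+n)]·α₀/(α₀+β₀), so only n and the prior enter the weight.
The weight on the data is w = n/(α₀+β₀+n) = 53/(2.0+5.5+53) = 53/60.5 = 0.8760.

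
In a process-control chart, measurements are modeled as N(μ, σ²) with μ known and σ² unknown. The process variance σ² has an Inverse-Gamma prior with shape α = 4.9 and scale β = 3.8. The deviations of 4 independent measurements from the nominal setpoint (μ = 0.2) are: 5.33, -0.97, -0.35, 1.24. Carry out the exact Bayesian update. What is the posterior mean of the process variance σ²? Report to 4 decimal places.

With known mean μ and an Inverse-Gamma(α, β) prior on σ², the Normal likelihood is conjugate: posterior is Inv-Gamma(α + n/2, β + Σ(xᵢ−μ)²/2).
Σ(xᵢ−μ)² = (5.33)² + (-0.97)² + (-0.35)² + (1.24)² = 31.0099.
Posterior: Inv-Gamma(4.9 + 4/2, 3.8 + 31.0099/2) = Inv-Gamma(6.90, 19.30495).
E[σ²|data] = β/(α−1) = 19.30495/5.90 = 3.2720.

3.2720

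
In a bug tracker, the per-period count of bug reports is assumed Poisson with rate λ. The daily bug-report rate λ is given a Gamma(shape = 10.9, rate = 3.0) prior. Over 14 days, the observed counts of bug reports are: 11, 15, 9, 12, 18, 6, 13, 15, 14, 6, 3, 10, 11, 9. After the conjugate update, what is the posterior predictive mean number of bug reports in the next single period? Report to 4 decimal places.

With a Gamma(shape α, rate β) prior, the Poisson likelihood is conjugate: the posterior is Gamma(α + ΣXᵢ, β + n).
Sum of counts S = 152 over n = 14 days.
Posterior: Gamma(α+S, β+n) = Gamma(10.9+152, 3.0+14) = Gamma(162.9, 17.0).
The predictive distribution for one future period is NegBinom with mean α/β = 9.5824.

9.5824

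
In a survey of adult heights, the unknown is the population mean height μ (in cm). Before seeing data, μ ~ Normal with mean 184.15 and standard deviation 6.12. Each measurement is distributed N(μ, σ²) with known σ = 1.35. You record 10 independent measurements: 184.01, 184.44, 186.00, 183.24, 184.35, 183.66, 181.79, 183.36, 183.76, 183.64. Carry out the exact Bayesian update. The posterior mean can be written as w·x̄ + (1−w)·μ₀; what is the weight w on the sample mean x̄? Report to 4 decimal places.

For Normal data with known variance σ², a Normal(μ₀, σ₀²) prior on μ is conjugate. Posterior precision = 1/σ₀² + n/σ²; posterior mean is the precision-weighted average of μ₀ and x̄.
σ₀² = 6.12² = 37.4544, σ² = 1.35² = 1.8225. Prior precision 1/σ₀² = 1/37.4544; data precision n/σ² = 10/1.8225.
w = (n/σ²)/(1/σ₀² + n/σ²) = n·σ₀²/(σ² + n·σ₀²) = 10·37.4544/(1.8225 + 10·37.4544) = 374.544/376.3665 = 0.9952.

0.9952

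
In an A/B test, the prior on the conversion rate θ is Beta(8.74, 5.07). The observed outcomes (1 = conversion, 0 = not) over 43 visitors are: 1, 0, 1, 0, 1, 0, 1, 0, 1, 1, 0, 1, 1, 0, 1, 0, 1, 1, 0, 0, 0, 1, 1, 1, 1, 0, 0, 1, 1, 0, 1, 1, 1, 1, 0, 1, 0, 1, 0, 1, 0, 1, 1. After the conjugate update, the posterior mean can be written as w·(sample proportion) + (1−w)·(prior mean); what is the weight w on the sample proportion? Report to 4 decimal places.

0.7569

The Beta prior is conjugate to a Binomial/Bernoulli likelihood; the update adds successes to α and failures to β.
Posterior mean = (α₀+k)/(α₀+β₀+n) = [n/(α₀+β₀+n)]·(k/n) + [(α₀+β₀)/(α₀+β₀+n)]·α₀/(α₀+β₀), so only n and the prior enter the weight.
The weight on the data is w = n/(α₀+β₀+n) = 43/(8.74+5.07+43) = 43/56.81 = 0.7569.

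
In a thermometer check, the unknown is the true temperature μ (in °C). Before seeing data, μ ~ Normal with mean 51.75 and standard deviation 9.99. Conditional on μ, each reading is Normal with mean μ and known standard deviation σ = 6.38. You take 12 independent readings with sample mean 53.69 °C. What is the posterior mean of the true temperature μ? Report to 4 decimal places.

For Normal data with known variance σ², a Normal(μ₀, σ₀²) prior on μ is conjugate. Posterior precision = 1/σ₀² + n/σ²; posterior mean is the precision-weighted average of μ₀ and x̄.
n·x̄ = 12·53.69 = 644.28.
σ₀² = 9.99² = 99.8001, σ² = 6.38² = 40.7044; σ² + n·σ₀² = 40.7044 + 12·99.8001 = 1238.3056.
Posterior mean = (μ₀/σ₀² + n·x̄/σ²)/(1/σ₀² + n/σ²) = (σ²·μ₀ + σ₀²·n·x̄)/(σ² + n·σ₀²) = (40.7044·51.75 + 99.8001·644.28)/1238.3056 = 66405.661128/1238.3056 = 53.6262.

53.6262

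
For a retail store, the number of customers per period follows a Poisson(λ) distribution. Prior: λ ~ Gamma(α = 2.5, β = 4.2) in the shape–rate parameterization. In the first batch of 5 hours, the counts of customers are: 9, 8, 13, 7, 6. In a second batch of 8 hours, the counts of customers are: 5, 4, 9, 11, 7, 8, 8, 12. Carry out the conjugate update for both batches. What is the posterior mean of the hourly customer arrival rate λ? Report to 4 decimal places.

6.3663

With a Gamma(shape α, rate β) prior, the Poisson likelihood is conjugate: the posterior is Gamma(α + ΣXᵢ, β + n).
Batch 1: sum of counts S = 43 over n = 5 hours.
After batch 1: Gamma(α+S, β+n) = Gamma(2.5+43, 4.2+5) = Gamma(45.5, 9.2).
Batch 2: sum of counts S = 64 over n = 8 hours.
After batch 2: Gamma(α+S, β+n) = Gamma(45.5+64, 9.2+8) = Gamma(109.5, 17.2).
Posterior mean = α/β = 109.5/17.2 = 6.3663.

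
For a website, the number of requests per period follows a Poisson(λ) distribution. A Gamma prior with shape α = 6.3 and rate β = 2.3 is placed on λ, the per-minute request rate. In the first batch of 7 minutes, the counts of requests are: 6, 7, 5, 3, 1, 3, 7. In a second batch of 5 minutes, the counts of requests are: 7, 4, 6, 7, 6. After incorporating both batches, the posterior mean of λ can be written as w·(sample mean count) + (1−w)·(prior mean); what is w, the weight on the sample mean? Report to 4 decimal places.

With a Gamma(shape α, rate β) prior, the Poisson likelihood is conjugate: the posterior is Gamma(α + ΣXᵢ, β + n).
Total number of minutes: n = 7 + 5 = 12.
Posterior mean = (α₀+S)/(β₀+n) = [n/(β₀+n)]·(S/n) + [β₀/(β₀+n)]·(α₀/β₀), so only n and β₀ enter the weight.
Weight on data w = n/(β₀+n) = 12/(2.3+12) = 12/14.3 = 0.8392.

0.8392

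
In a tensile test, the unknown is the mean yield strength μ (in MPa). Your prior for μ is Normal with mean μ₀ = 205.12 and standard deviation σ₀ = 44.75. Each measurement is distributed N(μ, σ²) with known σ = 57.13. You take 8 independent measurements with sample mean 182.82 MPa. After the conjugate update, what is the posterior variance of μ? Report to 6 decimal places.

338.929848

For Normal data with known variance σ², a Normal(μ₀, σ₀²) prior on μ is conjugate. Posterior precision = 1/σ₀² + n/σ²; posterior mean is the precision-weighted average of μ₀ and x̄.
σ₀² = 44.75² = 2002.5625, σ² = 57.13² = 3263.8369; σ² + n·σ₀² = 3263.8369 + 8·2002.5625 = 19284.3369.
Posterior precision = 1/σ₀² + n/σ² = 1/2002.5625 + 8/3263.8369 = (σ² + n·σ₀²)/(σ₀²σ²) = 19284.3369/(2002.5625·3263.8369); posterior variance σₙ² = σ₀²σ²/(σ² + n·σ₀²) = 2002.5625·3263.8369/19284.3369 = 338.929848.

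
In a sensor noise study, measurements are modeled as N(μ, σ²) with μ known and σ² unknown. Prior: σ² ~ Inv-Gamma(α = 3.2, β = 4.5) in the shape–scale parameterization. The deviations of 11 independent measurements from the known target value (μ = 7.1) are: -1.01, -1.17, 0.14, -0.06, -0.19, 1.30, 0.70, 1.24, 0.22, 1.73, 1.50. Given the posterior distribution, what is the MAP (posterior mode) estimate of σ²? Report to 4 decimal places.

With known mean μ and an Inverse-Gamma(α, β) prior on σ², the Normal likelihood is conjugate: posterior is Inv-Gamma(α + n/2, β + Σ(xᵢ−μ)²/2).
Σ(xᵢ−μ)² = (-1.01)² + (-1.17)² + (0.14)² + (-0.06)² + (-0.19)² + (1.30)² + (0.70)² + (1.24)² + (0.22)² + (1.73)² + (1.50)² = 11.4572.
Posterior: Inv-Gamma(3.2 + 11/2, 4.5 + 11.4572/2) = Inv-Gamma(8.70, 10.22860).
Mode = β/(α+1) = 10.22860/9.70 = 1.0545.

1.0545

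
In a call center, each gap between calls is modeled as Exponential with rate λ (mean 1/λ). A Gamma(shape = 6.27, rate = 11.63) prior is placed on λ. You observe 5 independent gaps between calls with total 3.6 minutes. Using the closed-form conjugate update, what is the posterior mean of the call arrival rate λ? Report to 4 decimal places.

0.7400

With a Gamma(shape α, rate β) prior on the exponential rate λ, the posterior after n observations with total T = Σxᵢ is Gamma(α+n, β+T).
Posterior: Gamma(6.27+5, 11.63+3.6) = Gamma(11.27, 15.23).
Posterior mean of λ = α/β = 11.27/15.23 = 0.7400.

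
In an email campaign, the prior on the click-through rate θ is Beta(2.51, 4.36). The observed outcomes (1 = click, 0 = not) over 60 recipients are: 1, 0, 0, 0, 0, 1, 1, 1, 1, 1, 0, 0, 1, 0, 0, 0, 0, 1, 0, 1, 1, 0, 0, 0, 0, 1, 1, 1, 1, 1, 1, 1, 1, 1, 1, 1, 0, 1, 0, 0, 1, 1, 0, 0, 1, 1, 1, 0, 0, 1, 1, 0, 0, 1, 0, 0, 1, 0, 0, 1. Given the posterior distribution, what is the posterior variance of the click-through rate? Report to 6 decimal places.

0.003680

The Beta prior is conjugate to a Binomial/Bernoulli likelihood; the update adds successes to α and failures to β.
Posterior: Beta(α+k, β+n−k) = Beta(2.51+32, 4.36+28) = Beta(34.51, 32.36).
Var = αβ/((α+β)²(α+β+1)) = 34.51·32.36/(66.87²·67.87) = 0.003680.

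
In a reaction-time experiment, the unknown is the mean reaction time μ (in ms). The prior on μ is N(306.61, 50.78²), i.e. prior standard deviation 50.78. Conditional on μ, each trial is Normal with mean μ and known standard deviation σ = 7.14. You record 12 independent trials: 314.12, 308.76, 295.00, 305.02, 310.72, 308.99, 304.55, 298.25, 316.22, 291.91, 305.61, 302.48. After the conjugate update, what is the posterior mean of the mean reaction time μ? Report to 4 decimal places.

For Normal data with known variance σ², a Normal(μ₀, σ₀²) prior on μ is conjugate. Posterior precision = 1/σ₀² + n/σ²; posterior mean is the precision-weighted average of μ₀ and x̄.
Σxᵢ = 314.12 + 308.76 + 295.00 + 305.02 + 310.72 + 308.99 + 304.55 + 298.25 + 316.22 + 291.91 + 305.61 + 302.48 = 3661.63, so n·x̄ = 3661.63.
σ₀² = 50.78² = 2578.6084, σ² = 7.14² = 50.9796; σ² + n·σ₀² = 50.9796 + 12·2578.6084 = 30994.2804.
Posterior mean = (μ₀/σ₀² + n·x̄/σ²)/(1/σ₀² + n/σ²) = (σ²·μ₀ + σ₀²·n·x̄)/(σ² + n·σ₀²) = (50.9796·306.61 + 2578.6084·3661.63)/30994.2804 = 9457540.730848/30994.2804 = 305.1383.

305.1383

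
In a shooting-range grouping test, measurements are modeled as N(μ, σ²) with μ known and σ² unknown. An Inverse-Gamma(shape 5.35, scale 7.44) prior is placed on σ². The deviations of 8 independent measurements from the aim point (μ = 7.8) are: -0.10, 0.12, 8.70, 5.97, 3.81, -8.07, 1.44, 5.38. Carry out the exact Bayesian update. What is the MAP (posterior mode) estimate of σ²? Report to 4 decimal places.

11.4442

With known mean μ and an Inverse-Gamma(α, β) prior on σ², the Normal likelihood is conjugate: posterior is Inv-Gamma(α + n/2, β + Σ(xᵢ−μ)²/2).
Σ(xᵢ−μ)² = (-0.10)² + (0.12)² + (8.70)² + (5.97)² + (3.81)² + (-8.07)² + (1.44)² + (5.38)² = 222.0143.
Posterior: Inv-Gamma(5.35 + 8/2, 7.44 + 222.0143/2) = Inv-Gamma(9.35, 118.44715).
Mode = β/(α+1) = 118.44715/10.35 = 11.4442.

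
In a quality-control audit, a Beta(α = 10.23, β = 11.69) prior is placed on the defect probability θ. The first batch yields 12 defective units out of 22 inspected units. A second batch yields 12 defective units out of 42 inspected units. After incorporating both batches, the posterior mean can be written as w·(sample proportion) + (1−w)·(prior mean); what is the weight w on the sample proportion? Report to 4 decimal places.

0.7449

The Beta prior is conjugate to a Binomial/Bernoulli likelihood; the update adds successes to α and failures to β.
Total number of inspected units: n = 22 + 42 = 64.
Posterior mean = (α₀+k)/(α₀+β₀+n) = [n/(α₀+β₀+n)]·(k/n) + [(α₀+β₀)/(α₀+β₀+n)]·α₀/(α₀+β₀), so only n and the prior enter the weight.
The weight on the data is w = n/(α₀+β₀+n) = 64/(10.23+11.69+64) = 64/85.92 = 0.7449.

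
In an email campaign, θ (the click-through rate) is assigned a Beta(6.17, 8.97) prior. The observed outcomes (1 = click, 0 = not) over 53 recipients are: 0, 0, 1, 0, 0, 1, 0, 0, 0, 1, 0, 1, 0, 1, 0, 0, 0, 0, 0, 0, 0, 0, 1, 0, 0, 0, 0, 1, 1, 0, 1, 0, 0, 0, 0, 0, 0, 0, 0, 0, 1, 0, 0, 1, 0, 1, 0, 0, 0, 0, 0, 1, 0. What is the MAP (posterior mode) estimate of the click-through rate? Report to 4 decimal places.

0.2747

The Beta prior is conjugate to a Binomial/Bernoulli likelihood; the update adds successes to α and failures to β.
Posterior: Beta(α+k, β+n−k) = Beta(6.17+13, 8.97+40) = Beta(19.17, 48.97).
Mode of Beta(a,b) for a,b>1 is (a−1)/(a+b−2) = 18.17/66.14 = 0.2747.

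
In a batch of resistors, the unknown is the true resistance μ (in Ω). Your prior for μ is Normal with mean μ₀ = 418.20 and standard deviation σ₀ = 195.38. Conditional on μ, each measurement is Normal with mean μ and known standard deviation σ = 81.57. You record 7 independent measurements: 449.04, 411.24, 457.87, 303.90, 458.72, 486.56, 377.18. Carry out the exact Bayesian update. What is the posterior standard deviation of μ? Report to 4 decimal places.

30.4537

For Normal data with known variance σ², a Normal(μ₀, σ₀²) prior on μ is conjugate. Posterior precision = 1/σ₀² + n/σ²; posterior mean is the precision-weighted average of μ₀ and x̄.
σ₀² = 195.38² = 38173.3444, σ² = 81.57² = 6653.6649; σ² + n·σ₀² = 6653.6649 + 7·38173.3444 = 273867.0757.
Posterior precision = 1/σ₀² + n/σ² = 1/38173.3444 + 7/6653.6649 = (σ² + n·σ₀²)/(σ₀²σ²) = 273867.0757/(38173.3444·6653.6649); posterior variance σₙ² = σ₀²σ²/(σ² + n·σ₀²) = 38173.3444·6653.6649/273867.0757 = 927.430364.
Posterior SD = √σₙ² = √(38173.3444·6653.6649/273867.0757) = 30.4537.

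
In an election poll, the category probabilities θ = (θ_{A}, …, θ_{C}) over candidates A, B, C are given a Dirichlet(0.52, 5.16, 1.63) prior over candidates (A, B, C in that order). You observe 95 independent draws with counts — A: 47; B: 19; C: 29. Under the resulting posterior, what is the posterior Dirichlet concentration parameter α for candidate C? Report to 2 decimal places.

30.63

The Dirichlet prior is conjugate to the Multinomial likelihood: each posterior αⱼ = prior αⱼ + observed count nⱼ.
Posterior concentration: (47.52, 24.16, 30.63), total = 102.31.
α_{C} = 1.63 + 29 = 30.63.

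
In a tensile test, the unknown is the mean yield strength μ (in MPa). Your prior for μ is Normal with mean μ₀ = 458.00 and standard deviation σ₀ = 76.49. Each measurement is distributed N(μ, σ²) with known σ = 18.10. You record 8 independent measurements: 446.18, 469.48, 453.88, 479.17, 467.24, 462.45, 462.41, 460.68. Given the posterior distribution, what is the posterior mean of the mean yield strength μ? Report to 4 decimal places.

462.6537

For Normal data with known variance σ², a Normal(μ₀, σ₀²) prior on μ is conjugate. Posterior precision = 1/σ₀² + n/σ²; posterior mean is the precision-weighted average of μ₀ and x̄.
Σxᵢ = 446.18 + 469.48 + 453.88 + 479.17 + 467.24 + 462.45 + 462.41 + 460.68 = 3701.49, so n·x̄ = 3701.49.
σ₀² = 76.49² = 5850.7201, σ² = 18.10² = 327.61; σ² + n·σ₀² = 327.61 + 8·5850.7201 = 47133.3708.
Posterior mean = (μ₀/σ₀² + n·x̄/σ²)/(1/σ₀² + n/σ²) = (σ²·μ₀ + σ₀²·n·x̄)/(σ² + n·σ₀²) = (327.61·458.00 + 5850.7201·3701.49)/47133.3708 = 21806427.322949/47133.3708 = 462.6537.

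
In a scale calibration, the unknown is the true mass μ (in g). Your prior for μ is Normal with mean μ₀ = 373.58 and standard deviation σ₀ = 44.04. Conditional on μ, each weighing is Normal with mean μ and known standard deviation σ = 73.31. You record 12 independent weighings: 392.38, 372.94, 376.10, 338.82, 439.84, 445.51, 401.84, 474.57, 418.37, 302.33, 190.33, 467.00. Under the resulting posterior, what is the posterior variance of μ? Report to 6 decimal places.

363.845848

For Normal data with known variance σ², a Normal(μ₀, σ₀²) prior on μ is conjugate. Posterior precision = 1/σ₀² + n/σ²; posterior mean is the precision-weighted average of μ₀ and x̄.
σ₀² = 44.04² = 1939.5216, σ² = 73.31² = 5374.3561; σ² + n·σ₀² = 5374.3561 + 12·1939.5216 = 28648.6153.
Posterior precision = 1/σ₀² + n/σ² = 1/1939.5216 + 12/5374.3561 = (σ² + n·σ₀²)/(σ₀²σ²) = 28648.6153/(1939.5216·5374.3561); posterior variance σₙ² = σ₀²σ²/(σ² + n·σ₀²) = 1939.5216·5374.3561/28648.6153 = 363.845848.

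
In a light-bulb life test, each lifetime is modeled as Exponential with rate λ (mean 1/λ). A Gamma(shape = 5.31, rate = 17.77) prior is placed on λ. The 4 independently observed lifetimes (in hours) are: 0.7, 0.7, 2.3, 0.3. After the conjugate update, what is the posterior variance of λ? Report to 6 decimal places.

With a Gamma(shape α, rate β) prior on the exponential rate λ, the posterior after n observations with total T = Σxᵢ is Gamma(α+n, β+T).
Sum of observations T = 4.0 hours; n = 4.
Posterior: Gamma(5.31+4, 17.77+4.0) = Gamma(9.31, 21.77).
Var = α/β² = 0.019644.

0.019644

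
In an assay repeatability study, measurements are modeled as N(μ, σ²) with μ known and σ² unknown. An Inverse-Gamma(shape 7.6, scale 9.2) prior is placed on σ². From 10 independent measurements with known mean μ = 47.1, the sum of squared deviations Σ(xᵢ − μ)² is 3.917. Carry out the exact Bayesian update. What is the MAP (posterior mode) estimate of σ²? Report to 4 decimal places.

0.8205

With known mean μ and an Inverse-Gamma(α, β) prior on σ², the Normal likelihood is conjugate: posterior is Inv-Gamma(α + n/2, β + Σ(xᵢ−μ)²/2).
Posterior: Inv-Gamma(7.6 + 10/2, 9.2 + 3.917/2) = Inv-Gamma(12.60, 11.1585).
Mode = β/(α+1) = 11.1585/13.60 = 0.8205.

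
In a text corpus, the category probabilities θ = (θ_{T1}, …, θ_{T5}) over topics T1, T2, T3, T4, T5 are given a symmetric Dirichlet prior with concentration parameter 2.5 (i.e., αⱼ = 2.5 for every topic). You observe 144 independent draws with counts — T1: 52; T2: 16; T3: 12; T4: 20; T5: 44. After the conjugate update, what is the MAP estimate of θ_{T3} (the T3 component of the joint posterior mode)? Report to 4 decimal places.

The Dirichlet prior is conjugate to the Multinomial likelihood: each posterior αⱼ = prior αⱼ + observed count nⱼ.
Posterior concentration: (54.5, 18.5, 14.5, 22.5, 46.5), total = 156.5.
Joint mode component: (α_{T3}−1)/(Σα−K) = 13.5/151.5 = 0.0891.

0.0891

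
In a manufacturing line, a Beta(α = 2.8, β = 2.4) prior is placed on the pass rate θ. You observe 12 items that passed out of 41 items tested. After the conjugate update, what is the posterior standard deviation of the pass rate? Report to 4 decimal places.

The Beta prior is conjugate to a Binomial/Bernoulli likelihood; the update adds successes to α and failures to β.
Posterior: Beta(α+k, β+n−k) = Beta(2.8+12, 2.4+29) = Beta(14.8, 31.4).
Var = αβ/((α+β)²(α+β+1)) = 14.8·31.4/(46.2²·47.2) = 0.00461281; SD = √0.00461281 = 0.0679.

0.0679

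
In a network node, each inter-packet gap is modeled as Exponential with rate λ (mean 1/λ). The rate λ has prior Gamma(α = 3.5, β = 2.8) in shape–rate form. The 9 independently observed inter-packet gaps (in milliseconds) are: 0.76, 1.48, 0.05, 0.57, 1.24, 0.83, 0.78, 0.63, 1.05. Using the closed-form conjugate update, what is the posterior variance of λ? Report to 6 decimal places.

0.120382

With a Gamma(shape α, rate β) prior on the exponential rate λ, the posterior after n observations with total T = Σxᵢ is Gamma(α+n, β+T).
Sum of observations T = 7.39 milliseconds; n = 9.
Posterior: Gamma(3.5+9, 2.8+7.39) = Gamma(12.5, 10.19).
Var = α/β² = 0.120382.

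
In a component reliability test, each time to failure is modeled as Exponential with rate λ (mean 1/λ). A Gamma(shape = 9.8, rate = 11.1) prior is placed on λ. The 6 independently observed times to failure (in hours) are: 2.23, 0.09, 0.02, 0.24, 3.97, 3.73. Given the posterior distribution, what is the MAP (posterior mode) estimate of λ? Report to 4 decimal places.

With a Gamma(shape α, rate β) prior on the exponential rate λ, the posterior after n observations with total T = Σxᵢ is Gamma(α+n, β+T).
Sum of observations T = 10.28 hours; n = 6.
Posterior: Gamma(9.8+6, 11.1+10.28) = Gamma(15.8, 21.38).
Mode = (α−1)/β = 0.6922.

0.6922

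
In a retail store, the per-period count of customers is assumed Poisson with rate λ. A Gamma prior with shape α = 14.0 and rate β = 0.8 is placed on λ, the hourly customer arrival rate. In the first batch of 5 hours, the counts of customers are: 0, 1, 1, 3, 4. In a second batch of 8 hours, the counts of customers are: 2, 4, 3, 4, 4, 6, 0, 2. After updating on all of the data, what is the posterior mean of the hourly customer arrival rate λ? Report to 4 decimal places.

3.4783

With a Gamma(shape α, rate β) prior, the Poisson likelihood is conjugate: the posterior is Gamma(α + ΣXᵢ, β + n).
Batch 1: sum of counts S = 9 over n = 5 hours.
After batch 1: Gamma(α+S, β+n) = Gamma(14.0+9, 0.8+5) = Gamma(23.0, 5.8).
Batch 2: sum of counts S = 25 over n = 8 hours.
After batch 2: Gamma(α+S, β+n) = Gamma(23.0+25, 5.8+8) = Gamma(48.0, 13.8).
Posterior mean = α/β = 48.0/13.8 = 3.4783.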